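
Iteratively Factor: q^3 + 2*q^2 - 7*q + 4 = (q - 1)*(q^2 + 3*q - 4) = (q - 1)^2*(q + 4)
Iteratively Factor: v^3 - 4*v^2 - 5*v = (v - 5)*(v^2 + v) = (v - 5)*(v + 1)*(v)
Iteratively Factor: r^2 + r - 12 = (r + 4)*(r - 3)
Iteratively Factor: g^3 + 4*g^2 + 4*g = (g + 2)*(g^2 + 2*g) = (g + 2)^2*(g)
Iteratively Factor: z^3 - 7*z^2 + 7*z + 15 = (z - 5)*(z^2 - 2*z - 3) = (z - 5)*(z - 3)*(z + 1)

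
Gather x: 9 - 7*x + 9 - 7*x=18 - 14*x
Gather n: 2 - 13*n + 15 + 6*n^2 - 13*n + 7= 6*n^2 - 26*n + 24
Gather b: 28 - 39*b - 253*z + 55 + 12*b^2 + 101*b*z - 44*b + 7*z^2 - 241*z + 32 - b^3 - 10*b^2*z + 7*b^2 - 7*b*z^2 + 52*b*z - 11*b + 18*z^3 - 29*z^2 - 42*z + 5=-b^3 + b^2*(19 - 10*z) + b*(-7*z^2 + 153*z - 94) + 18*z^3 - 22*z^2 - 536*z + 120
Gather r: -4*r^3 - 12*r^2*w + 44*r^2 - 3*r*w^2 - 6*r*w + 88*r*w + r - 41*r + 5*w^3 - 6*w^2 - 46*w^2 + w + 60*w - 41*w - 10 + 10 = -4*r^3 + r^2*(44 - 12*w) + r*(-3*w^2 + 82*w - 40) + 5*w^3 - 52*w^2 + 20*w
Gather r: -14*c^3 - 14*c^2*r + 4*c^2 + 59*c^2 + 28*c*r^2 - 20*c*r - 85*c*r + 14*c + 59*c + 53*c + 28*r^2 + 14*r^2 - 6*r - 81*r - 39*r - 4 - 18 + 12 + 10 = -14*c^3 + 63*c^2 + 126*c + r^2*(28*c + 42) + r*(-14*c^2 - 105*c - 126)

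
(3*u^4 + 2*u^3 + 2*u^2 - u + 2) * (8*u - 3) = 24*u^5 + 7*u^4 + 10*u^3 - 14*u^2 + 19*u - 6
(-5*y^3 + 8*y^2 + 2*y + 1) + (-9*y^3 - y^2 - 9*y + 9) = -14*y^3 + 7*y^2 - 7*y + 10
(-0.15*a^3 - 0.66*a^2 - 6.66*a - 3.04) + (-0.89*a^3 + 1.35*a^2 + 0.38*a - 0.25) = -1.04*a^3 + 0.69*a^2 - 6.28*a - 3.29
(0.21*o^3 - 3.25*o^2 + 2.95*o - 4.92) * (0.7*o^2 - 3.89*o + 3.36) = 0.147*o^5 - 3.0919*o^4 + 15.4131*o^3 - 25.8395*o^2 + 29.0508*o - 16.5312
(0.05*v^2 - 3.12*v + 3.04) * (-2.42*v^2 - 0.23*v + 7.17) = -0.121*v^4 + 7.5389*v^3 - 6.2807*v^2 - 23.0696*v + 21.7968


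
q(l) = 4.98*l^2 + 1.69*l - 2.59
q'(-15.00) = -147.71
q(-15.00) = 1092.56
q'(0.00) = 1.69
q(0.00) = -2.59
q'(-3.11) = -29.29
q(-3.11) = 40.32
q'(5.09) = 52.39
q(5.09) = 135.03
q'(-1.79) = -16.14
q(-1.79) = 10.34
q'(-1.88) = -17.03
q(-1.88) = 11.83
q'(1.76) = 19.22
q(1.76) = 15.81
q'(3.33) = 34.86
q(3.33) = 58.26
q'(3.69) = 38.44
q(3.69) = 71.45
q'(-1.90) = -17.23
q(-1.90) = 12.18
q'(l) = 9.96*l + 1.69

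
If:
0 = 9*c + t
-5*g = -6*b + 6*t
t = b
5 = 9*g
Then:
No Solution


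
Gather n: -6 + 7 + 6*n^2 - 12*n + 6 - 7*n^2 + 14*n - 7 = -n^2 + 2*n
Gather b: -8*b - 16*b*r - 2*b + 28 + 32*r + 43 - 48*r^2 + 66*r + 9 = b*(-16*r - 10) - 48*r^2 + 98*r + 80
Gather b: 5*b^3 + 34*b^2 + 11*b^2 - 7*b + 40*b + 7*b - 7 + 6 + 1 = 5*b^3 + 45*b^2 + 40*b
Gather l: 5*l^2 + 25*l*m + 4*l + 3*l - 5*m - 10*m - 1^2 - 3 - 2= 5*l^2 + l*(25*m + 7) - 15*m - 6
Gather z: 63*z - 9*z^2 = -9*z^2 + 63*z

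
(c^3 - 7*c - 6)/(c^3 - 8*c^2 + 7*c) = (c^3 - 7*c - 6)/(c*(c^2 - 8*c + 7))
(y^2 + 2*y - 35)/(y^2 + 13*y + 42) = (y - 5)/(y + 6)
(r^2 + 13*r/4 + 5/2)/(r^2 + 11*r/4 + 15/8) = 2*(r + 2)/(2*r + 3)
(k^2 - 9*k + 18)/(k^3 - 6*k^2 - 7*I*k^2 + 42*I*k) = (k - 3)/(k*(k - 7*I))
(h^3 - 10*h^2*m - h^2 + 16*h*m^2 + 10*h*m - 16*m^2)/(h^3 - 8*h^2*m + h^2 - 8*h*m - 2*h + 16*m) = (h - 2*m)/(h + 2)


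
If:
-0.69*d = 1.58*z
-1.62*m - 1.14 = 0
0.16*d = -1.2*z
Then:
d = 0.00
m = -0.70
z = 0.00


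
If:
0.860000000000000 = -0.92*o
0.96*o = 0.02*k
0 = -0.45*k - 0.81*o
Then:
No Solution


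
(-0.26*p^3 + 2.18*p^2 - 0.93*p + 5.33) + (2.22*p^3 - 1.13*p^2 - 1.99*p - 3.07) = 1.96*p^3 + 1.05*p^2 - 2.92*p + 2.26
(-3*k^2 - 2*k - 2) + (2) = -3*k^2 - 2*k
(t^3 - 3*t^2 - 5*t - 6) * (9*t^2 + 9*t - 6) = 9*t^5 - 18*t^4 - 78*t^3 - 81*t^2 - 24*t + 36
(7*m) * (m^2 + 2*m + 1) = 7*m^3 + 14*m^2 + 7*m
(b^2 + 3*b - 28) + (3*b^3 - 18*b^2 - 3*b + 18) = 3*b^3 - 17*b^2 - 10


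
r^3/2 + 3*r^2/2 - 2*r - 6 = (r/2 + 1)*(r - 2)*(r + 3)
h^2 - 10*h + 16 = (h - 8)*(h - 2)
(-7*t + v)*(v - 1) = -7*t*v + 7*t + v^2 - v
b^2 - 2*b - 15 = (b - 5)*(b + 3)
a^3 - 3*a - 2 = (a - 2)*(a + 1)^2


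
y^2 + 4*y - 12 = (y - 2)*(y + 6)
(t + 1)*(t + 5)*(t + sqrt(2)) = t^3 + sqrt(2)*t^2 + 6*t^2 + 5*t + 6*sqrt(2)*t + 5*sqrt(2)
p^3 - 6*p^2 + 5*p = p*(p - 5)*(p - 1)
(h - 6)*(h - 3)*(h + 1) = h^3 - 8*h^2 + 9*h + 18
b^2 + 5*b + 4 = (b + 1)*(b + 4)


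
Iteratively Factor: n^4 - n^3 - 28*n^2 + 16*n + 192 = (n - 4)*(n^3 + 3*n^2 - 16*n - 48) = (n - 4)^2*(n^2 + 7*n + 12) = (n - 4)^2*(n + 4)*(n + 3)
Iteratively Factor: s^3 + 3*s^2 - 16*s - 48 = (s + 3)*(s^2 - 16) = (s - 4)*(s + 3)*(s + 4)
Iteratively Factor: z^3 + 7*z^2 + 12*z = (z)*(z^2 + 7*z + 12) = z*(z + 4)*(z + 3)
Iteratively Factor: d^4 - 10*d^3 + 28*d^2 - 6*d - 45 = (d - 3)*(d^3 - 7*d^2 + 7*d + 15) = (d - 3)*(d + 1)*(d^2 - 8*d + 15) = (d - 3)^2*(d + 1)*(d - 5)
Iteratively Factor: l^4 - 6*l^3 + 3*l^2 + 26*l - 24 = (l - 4)*(l^3 - 2*l^2 - 5*l + 6) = (l - 4)*(l - 3)*(l^2 + l - 2) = (l - 4)*(l - 3)*(l + 2)*(l - 1)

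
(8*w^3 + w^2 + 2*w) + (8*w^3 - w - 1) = 16*w^3 + w^2 + w - 1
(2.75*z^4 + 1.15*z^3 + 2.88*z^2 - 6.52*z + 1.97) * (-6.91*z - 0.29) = -19.0025*z^5 - 8.744*z^4 - 20.2343*z^3 + 44.218*z^2 - 11.7219*z - 0.5713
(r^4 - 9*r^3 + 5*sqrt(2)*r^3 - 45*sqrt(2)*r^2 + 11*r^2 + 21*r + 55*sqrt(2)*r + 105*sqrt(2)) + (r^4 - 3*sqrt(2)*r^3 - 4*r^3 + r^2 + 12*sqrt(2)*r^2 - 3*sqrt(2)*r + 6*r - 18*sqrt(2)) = 2*r^4 - 13*r^3 + 2*sqrt(2)*r^3 - 33*sqrt(2)*r^2 + 12*r^2 + 27*r + 52*sqrt(2)*r + 87*sqrt(2)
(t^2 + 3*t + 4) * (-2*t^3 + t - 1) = -2*t^5 - 6*t^4 - 7*t^3 + 2*t^2 + t - 4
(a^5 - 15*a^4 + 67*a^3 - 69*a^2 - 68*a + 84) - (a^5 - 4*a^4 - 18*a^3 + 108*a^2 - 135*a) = -11*a^4 + 85*a^3 - 177*a^2 + 67*a + 84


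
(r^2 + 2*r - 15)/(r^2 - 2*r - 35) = (r - 3)/(r - 7)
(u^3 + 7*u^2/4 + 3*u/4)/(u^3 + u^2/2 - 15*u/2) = (4*u^2 + 7*u + 3)/(2*(2*u^2 + u - 15))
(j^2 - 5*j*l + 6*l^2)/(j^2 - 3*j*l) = (j - 2*l)/j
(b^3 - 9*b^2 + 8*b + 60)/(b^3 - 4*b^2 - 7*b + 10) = (b - 6)/(b - 1)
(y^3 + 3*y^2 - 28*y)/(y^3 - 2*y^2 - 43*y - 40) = y*(-y^2 - 3*y + 28)/(-y^3 + 2*y^2 + 43*y + 40)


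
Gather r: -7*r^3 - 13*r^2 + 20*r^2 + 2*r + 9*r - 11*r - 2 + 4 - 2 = -7*r^3 + 7*r^2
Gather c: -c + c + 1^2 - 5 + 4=0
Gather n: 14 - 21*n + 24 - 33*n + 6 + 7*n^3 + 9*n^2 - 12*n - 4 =7*n^3 + 9*n^2 - 66*n + 40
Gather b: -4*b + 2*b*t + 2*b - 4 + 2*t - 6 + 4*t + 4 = b*(2*t - 2) + 6*t - 6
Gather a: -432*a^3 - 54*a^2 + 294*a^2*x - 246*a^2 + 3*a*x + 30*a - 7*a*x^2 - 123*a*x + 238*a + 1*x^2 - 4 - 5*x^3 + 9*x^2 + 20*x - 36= -432*a^3 + a^2*(294*x - 300) + a*(-7*x^2 - 120*x + 268) - 5*x^3 + 10*x^2 + 20*x - 40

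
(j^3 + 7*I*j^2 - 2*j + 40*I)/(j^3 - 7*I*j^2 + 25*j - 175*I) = (j^2 + 2*I*j + 8)/(j^2 - 12*I*j - 35)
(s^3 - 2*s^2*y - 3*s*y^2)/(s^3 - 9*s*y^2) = (s + y)/(s + 3*y)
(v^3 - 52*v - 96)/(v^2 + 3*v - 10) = (v^3 - 52*v - 96)/(v^2 + 3*v - 10)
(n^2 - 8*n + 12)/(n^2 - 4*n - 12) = (n - 2)/(n + 2)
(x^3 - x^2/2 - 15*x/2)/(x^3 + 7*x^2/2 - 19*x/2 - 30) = x/(x + 4)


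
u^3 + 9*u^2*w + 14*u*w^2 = u*(u + 2*w)*(u + 7*w)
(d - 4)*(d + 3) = d^2 - d - 12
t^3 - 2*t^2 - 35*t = t*(t - 7)*(t + 5)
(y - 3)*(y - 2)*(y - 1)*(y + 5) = y^4 - y^3 - 19*y^2 + 49*y - 30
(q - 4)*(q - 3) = q^2 - 7*q + 12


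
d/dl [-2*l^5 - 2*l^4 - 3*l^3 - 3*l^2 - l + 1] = -10*l^4 - 8*l^3 - 9*l^2 - 6*l - 1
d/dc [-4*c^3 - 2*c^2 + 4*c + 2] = -12*c^2 - 4*c + 4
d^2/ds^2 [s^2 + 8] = 2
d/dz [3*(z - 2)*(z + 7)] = 6*z + 15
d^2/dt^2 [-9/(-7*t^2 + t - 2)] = 18*(-49*t^2 + 7*t + (14*t - 1)^2 - 14)/(7*t^2 - t + 2)^3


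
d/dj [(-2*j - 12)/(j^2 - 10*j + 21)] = 2*(-j^2 + 10*j + 2*(j - 5)*(j + 6) - 21)/(j^2 - 10*j + 21)^2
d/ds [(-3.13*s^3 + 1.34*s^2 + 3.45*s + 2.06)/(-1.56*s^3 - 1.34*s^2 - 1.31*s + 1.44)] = (1.77635683940025e-15*s^5 + 6.2846*s^4 + 18.9646*s^3 - 1.0132*s^2 + 9.38*s + 7.6666)/(2.4336*s^6 + 4.1808*s^5 + 5.8828*s^4 - 0.982*s^3 - 2.1431*s^2 - 3.7728*s + 2.0736)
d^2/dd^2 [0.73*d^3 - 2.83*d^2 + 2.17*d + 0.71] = 4.38*d - 5.66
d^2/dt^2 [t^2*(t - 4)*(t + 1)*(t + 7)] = 20*t^3 + 48*t^2 - 150*t - 56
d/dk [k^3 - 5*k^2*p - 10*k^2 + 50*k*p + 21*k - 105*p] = 3*k^2 - 10*k*p - 20*k + 50*p + 21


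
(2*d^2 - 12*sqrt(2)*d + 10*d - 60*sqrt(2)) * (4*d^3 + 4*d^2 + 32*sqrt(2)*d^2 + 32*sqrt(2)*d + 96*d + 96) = 8*d^5 + 16*sqrt(2)*d^4 + 48*d^4 - 536*d^3 + 96*sqrt(2)*d^3 - 3456*d^2 - 1072*sqrt(2)*d^2 - 6912*sqrt(2)*d - 2880*d - 5760*sqrt(2)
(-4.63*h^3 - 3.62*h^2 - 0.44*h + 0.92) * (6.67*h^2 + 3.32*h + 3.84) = -30.8821*h^5 - 39.517*h^4 - 32.7324*h^3 - 9.2252*h^2 + 1.3648*h + 3.5328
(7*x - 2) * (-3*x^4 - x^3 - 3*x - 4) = -21*x^5 - x^4 + 2*x^3 - 21*x^2 - 22*x + 8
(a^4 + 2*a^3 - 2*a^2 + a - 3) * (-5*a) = -5*a^5 - 10*a^4 + 10*a^3 - 5*a^2 + 15*a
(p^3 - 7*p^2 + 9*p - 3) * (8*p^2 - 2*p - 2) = 8*p^5 - 58*p^4 + 84*p^3 - 28*p^2 - 12*p + 6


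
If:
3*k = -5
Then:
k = -5/3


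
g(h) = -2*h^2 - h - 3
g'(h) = -4*h - 1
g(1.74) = -10.80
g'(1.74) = -7.96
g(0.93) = -5.66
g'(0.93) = -4.72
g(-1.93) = -8.52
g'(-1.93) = 6.72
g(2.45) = -17.46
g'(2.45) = -10.80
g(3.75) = -34.88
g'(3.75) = -16.00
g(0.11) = -3.13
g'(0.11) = -1.44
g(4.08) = -40.37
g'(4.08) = -17.32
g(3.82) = -36.00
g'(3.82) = -16.28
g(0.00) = -3.00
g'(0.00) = -1.00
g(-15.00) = -438.00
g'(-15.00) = 59.00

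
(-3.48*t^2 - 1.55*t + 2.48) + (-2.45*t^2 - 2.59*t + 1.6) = -5.93*t^2 - 4.14*t + 4.08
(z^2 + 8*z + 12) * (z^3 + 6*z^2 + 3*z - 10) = z^5 + 14*z^4 + 63*z^3 + 86*z^2 - 44*z - 120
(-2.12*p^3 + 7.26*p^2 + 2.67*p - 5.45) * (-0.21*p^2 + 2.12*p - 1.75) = 0.4452*p^5 - 6.019*p^4 + 18.5405*p^3 - 5.9001*p^2 - 16.2265*p + 9.5375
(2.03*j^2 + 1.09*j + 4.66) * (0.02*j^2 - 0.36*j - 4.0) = 0.0406*j^4 - 0.709*j^3 - 8.4192*j^2 - 6.0376*j - 18.64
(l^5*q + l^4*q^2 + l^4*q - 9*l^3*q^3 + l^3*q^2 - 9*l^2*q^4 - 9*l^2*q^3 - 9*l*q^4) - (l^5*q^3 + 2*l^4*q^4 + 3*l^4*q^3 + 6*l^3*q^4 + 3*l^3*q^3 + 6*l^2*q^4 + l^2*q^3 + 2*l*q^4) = -l^5*q^3 + l^5*q - 2*l^4*q^4 - 3*l^4*q^3 + l^4*q^2 + l^4*q - 6*l^3*q^4 - 12*l^3*q^3 + l^3*q^2 - 15*l^2*q^4 - 10*l^2*q^3 - 11*l*q^4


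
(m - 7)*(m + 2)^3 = m^4 - m^3 - 30*m^2 - 76*m - 56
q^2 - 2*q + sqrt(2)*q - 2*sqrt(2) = (q - 2)*(q + sqrt(2))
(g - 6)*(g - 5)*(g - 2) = g^3 - 13*g^2 + 52*g - 60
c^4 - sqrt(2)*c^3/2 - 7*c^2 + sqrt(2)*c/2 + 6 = (c - 1)*(c + 1)*(c - 2*sqrt(2))*(c + 3*sqrt(2)/2)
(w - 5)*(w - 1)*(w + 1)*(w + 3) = w^4 - 2*w^3 - 16*w^2 + 2*w + 15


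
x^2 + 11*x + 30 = (x + 5)*(x + 6)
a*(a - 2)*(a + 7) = a^3 + 5*a^2 - 14*a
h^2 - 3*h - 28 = (h - 7)*(h + 4)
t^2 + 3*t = t*(t + 3)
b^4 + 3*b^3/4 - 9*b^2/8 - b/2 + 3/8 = (b - 3/4)*(b - 1/2)*(b + 1)^2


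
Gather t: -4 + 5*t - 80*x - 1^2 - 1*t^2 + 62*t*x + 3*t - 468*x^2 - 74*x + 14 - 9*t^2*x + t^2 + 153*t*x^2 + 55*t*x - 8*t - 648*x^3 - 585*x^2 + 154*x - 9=-9*t^2*x + t*(153*x^2 + 117*x) - 648*x^3 - 1053*x^2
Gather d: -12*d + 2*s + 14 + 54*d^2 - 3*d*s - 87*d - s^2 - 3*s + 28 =54*d^2 + d*(-3*s - 99) - s^2 - s + 42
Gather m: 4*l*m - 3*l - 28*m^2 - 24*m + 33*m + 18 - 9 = -3*l - 28*m^2 + m*(4*l + 9) + 9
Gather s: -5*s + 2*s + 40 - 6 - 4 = 30 - 3*s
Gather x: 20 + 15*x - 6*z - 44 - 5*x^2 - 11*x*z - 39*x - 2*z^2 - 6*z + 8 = -5*x^2 + x*(-11*z - 24) - 2*z^2 - 12*z - 16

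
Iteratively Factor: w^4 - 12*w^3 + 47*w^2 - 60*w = (w - 4)*(w^3 - 8*w^2 + 15*w) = (w - 4)*(w - 3)*(w^2 - 5*w) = w*(w - 4)*(w - 3)*(w - 5)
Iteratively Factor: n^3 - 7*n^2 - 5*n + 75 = (n - 5)*(n^2 - 2*n - 15) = (n - 5)^2*(n + 3)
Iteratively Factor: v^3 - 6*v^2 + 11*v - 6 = (v - 3)*(v^2 - 3*v + 2) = (v - 3)*(v - 1)*(v - 2)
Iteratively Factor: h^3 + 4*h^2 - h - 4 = (h + 4)*(h^2 - 1) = (h + 1)*(h + 4)*(h - 1)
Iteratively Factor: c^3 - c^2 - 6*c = (c)*(c^2 - c - 6) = c*(c + 2)*(c - 3)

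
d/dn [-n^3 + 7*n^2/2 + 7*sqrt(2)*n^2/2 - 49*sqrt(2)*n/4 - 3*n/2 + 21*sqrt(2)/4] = -3*n^2 + 7*n + 7*sqrt(2)*n - 49*sqrt(2)/4 - 3/2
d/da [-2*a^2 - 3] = -4*a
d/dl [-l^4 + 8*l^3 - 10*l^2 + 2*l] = -4*l^3 + 24*l^2 - 20*l + 2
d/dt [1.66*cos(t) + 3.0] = -1.66*sin(t)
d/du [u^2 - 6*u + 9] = 2*u - 6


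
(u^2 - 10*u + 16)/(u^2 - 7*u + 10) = (u - 8)/(u - 5)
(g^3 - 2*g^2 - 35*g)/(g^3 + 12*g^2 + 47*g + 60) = g*(g - 7)/(g^2 + 7*g + 12)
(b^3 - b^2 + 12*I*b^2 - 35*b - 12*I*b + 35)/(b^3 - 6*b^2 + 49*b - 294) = (b^2 + b*(-1 + 5*I) - 5*I)/(b^2 - b*(6 + 7*I) + 42*I)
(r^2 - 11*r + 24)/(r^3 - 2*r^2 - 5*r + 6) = (r - 8)/(r^2 + r - 2)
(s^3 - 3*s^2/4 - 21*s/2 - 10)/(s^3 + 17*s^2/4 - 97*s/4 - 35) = (s + 2)/(s + 7)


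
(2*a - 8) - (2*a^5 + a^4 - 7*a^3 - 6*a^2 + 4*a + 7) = -2*a^5 - a^4 + 7*a^3 + 6*a^2 - 2*a - 15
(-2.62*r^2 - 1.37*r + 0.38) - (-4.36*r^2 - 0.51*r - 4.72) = 1.74*r^2 - 0.86*r + 5.1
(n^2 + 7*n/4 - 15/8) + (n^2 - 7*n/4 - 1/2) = 2*n^2 - 19/8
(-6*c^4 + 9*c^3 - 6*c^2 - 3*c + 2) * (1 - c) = 6*c^5 - 15*c^4 + 15*c^3 - 3*c^2 - 5*c + 2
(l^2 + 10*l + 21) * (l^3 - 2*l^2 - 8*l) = l^5 + 8*l^4 - 7*l^3 - 122*l^2 - 168*l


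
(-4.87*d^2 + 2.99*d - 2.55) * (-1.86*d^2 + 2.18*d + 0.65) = 9.0582*d^4 - 16.178*d^3 + 8.0957*d^2 - 3.6155*d - 1.6575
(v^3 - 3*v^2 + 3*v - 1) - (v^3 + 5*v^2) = -8*v^2 + 3*v - 1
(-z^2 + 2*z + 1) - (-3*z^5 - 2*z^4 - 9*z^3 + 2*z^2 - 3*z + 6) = 3*z^5 + 2*z^4 + 9*z^3 - 3*z^2 + 5*z - 5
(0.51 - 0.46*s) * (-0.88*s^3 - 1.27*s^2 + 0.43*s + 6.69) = 0.4048*s^4 + 0.1354*s^3 - 0.8455*s^2 - 2.8581*s + 3.4119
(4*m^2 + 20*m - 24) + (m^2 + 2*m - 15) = 5*m^2 + 22*m - 39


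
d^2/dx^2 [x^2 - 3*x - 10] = 2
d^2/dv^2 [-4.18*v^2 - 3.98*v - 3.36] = -8.36000000000000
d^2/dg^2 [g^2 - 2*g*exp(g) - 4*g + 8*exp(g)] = -2*g*exp(g) + 4*exp(g) + 2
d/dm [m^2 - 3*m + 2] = 2*m - 3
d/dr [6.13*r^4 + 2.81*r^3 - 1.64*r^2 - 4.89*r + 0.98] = 24.52*r^3 + 8.43*r^2 - 3.28*r - 4.89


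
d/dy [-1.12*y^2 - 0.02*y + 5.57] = -2.24*y - 0.02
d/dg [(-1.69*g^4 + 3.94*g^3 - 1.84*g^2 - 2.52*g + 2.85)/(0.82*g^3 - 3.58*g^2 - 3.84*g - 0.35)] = (-1.3858*g^6 + 12.1004*g^5 + 6.87239999999999*g^4 - 23.7604*g^3 - 13.104*g^2 + 21.694*g + 11.826)/(0.6724*g^6 - 5.8712*g^5 + 6.5188*g^4 + 26.9204*g^3 + 17.2516*g^2 + 2.688*g + 0.1225)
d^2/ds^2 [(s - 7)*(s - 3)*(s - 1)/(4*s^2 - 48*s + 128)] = (11*s^3 - 159*s^2 + 852*s - 1712)/(2*(s^6 - 36*s^5 + 528*s^4 - 4032*s^3 + 16896*s^2 - 36864*s + 32768))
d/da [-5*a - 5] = -5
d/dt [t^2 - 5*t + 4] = 2*t - 5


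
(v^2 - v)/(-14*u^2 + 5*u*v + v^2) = v*(v - 1)/(-14*u^2 + 5*u*v + v^2)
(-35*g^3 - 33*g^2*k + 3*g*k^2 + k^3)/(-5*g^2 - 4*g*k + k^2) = 7*g + k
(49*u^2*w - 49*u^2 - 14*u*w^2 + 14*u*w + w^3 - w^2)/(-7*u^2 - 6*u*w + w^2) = (-7*u*w + 7*u + w^2 - w)/(u + w)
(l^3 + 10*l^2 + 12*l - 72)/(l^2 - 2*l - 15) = (-l^3 - 10*l^2 - 12*l + 72)/(-l^2 + 2*l + 15)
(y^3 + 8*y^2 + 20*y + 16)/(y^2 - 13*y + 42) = (y^3 + 8*y^2 + 20*y + 16)/(y^2 - 13*y + 42)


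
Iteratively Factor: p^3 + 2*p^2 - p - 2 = (p - 1)*(p^2 + 3*p + 2) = (p - 1)*(p + 1)*(p + 2)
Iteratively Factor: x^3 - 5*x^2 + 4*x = (x - 1)*(x^2 - 4*x) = (x - 4)*(x - 1)*(x)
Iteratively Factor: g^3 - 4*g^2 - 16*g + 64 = (g + 4)*(g^2 - 8*g + 16) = (g - 4)*(g + 4)*(g - 4)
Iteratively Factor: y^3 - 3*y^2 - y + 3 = (y + 1)*(y^2 - 4*y + 3) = (y - 3)*(y + 1)*(y - 1)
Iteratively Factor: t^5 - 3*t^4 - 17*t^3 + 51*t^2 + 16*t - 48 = (t - 1)*(t^4 - 2*t^3 - 19*t^2 + 32*t + 48) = (t - 4)*(t - 1)*(t^3 + 2*t^2 - 11*t - 12) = (t - 4)*(t - 1)*(t + 4)*(t^2 - 2*t - 3) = (t - 4)*(t - 1)*(t + 1)*(t + 4)*(t - 3)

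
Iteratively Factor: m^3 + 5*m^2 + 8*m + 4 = (m + 1)*(m^2 + 4*m + 4) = (m + 1)*(m + 2)*(m + 2)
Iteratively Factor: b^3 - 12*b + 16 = (b - 2)*(b^2 + 2*b - 8) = (b - 2)^2*(b + 4)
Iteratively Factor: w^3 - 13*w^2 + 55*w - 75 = (w - 5)*(w^2 - 8*w + 15) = (w - 5)^2*(w - 3)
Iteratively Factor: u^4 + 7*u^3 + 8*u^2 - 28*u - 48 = (u + 3)*(u^3 + 4*u^2 - 4*u - 16) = (u - 2)*(u + 3)*(u^2 + 6*u + 8) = (u - 2)*(u + 2)*(u + 3)*(u + 4)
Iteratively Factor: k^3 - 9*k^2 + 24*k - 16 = (k - 1)*(k^2 - 8*k + 16) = (k - 4)*(k - 1)*(k - 4)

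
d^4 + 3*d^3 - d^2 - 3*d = d*(d - 1)*(d + 1)*(d + 3)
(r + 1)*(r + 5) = r^2 + 6*r + 5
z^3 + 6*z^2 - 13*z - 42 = (z - 3)*(z + 2)*(z + 7)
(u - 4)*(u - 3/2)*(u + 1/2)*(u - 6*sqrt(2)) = u^4 - 6*sqrt(2)*u^3 - 5*u^3 + 13*u^2/4 + 30*sqrt(2)*u^2 - 39*sqrt(2)*u/2 + 3*u - 18*sqrt(2)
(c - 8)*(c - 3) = c^2 - 11*c + 24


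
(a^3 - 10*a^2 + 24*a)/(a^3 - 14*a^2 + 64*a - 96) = a/(a - 4)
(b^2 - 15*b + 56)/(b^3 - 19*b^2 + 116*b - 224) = 1/(b - 4)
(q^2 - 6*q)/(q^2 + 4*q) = (q - 6)/(q + 4)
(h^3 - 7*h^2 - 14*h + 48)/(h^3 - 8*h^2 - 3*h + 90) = (h^2 - 10*h + 16)/(h^2 - 11*h + 30)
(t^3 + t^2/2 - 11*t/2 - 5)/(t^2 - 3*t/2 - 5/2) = t + 2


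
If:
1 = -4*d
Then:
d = -1/4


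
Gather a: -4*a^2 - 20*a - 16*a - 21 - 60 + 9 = -4*a^2 - 36*a - 72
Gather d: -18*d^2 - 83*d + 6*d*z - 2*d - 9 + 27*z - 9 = -18*d^2 + d*(6*z - 85) + 27*z - 18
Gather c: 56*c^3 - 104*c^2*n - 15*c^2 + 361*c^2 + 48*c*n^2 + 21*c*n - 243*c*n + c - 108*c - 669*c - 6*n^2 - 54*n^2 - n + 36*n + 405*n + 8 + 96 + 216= 56*c^3 + c^2*(346 - 104*n) + c*(48*n^2 - 222*n - 776) - 60*n^2 + 440*n + 320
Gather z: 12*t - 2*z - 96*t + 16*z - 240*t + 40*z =-324*t + 54*z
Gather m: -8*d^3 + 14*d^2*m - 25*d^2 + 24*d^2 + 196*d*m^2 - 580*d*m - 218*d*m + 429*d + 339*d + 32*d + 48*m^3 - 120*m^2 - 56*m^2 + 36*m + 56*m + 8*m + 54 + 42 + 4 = -8*d^3 - d^2 + 800*d + 48*m^3 + m^2*(196*d - 176) + m*(14*d^2 - 798*d + 100) + 100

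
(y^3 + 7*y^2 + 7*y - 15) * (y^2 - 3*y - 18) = y^5 + 4*y^4 - 32*y^3 - 162*y^2 - 81*y + 270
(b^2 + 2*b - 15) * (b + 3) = b^3 + 5*b^2 - 9*b - 45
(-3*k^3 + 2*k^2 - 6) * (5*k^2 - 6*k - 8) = -15*k^5 + 28*k^4 + 12*k^3 - 46*k^2 + 36*k + 48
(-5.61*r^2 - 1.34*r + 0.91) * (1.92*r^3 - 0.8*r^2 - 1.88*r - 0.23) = -10.7712*r^5 + 1.9152*r^4 + 13.366*r^3 + 3.0815*r^2 - 1.4026*r - 0.2093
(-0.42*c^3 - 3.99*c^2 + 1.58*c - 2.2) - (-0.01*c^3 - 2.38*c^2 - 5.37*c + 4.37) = -0.41*c^3 - 1.61*c^2 + 6.95*c - 6.57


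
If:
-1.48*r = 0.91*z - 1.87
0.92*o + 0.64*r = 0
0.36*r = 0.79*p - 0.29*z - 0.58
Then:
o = 0.427732079905993*z - 0.878965922444183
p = 0.0868970236058844*z + 1.3099555251454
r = 1.26351351351351 - 0.614864864864865*z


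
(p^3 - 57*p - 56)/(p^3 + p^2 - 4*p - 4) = (p^2 - p - 56)/(p^2 - 4)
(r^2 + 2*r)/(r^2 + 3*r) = (r + 2)/(r + 3)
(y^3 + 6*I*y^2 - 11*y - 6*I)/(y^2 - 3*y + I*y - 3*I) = (y^2 + 5*I*y - 6)/(y - 3)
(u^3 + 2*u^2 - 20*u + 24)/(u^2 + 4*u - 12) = u - 2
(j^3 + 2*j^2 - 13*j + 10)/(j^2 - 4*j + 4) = (j^2 + 4*j - 5)/(j - 2)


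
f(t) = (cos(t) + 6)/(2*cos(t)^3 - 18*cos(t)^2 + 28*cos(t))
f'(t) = (cos(t) + 6)*(6*sin(t)*cos(t)^2 - 36*sin(t)*cos(t) + 28*sin(t))/(2*cos(t)^3 - 18*cos(t)^2 + 28*cos(t))^2 - sin(t)/(2*cos(t)^3 - 18*cos(t)^2 + 28*cos(t)) = (-213*cos(t) + 9*cos(2*t) + cos(3*t) + 177)*sin(t)/(4*(cos(t) - 7)^2*(cos(t) - 2)^2*cos(t)^2)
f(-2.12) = -0.28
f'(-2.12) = -0.62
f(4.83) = 2.01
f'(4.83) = -15.35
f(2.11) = -0.28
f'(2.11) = 0.65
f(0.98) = 0.63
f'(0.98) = 0.42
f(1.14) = 0.74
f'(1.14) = 0.98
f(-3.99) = -0.20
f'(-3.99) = 0.33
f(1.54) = 7.14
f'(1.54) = 225.81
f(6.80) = 0.57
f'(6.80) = -0.01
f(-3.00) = -0.11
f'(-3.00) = -0.02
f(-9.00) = -0.12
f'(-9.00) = -0.09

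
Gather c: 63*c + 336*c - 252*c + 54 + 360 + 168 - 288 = 147*c + 294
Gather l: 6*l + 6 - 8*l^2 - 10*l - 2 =-8*l^2 - 4*l + 4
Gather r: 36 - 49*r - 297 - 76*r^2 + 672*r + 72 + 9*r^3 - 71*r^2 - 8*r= 9*r^3 - 147*r^2 + 615*r - 189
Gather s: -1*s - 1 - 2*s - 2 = -3*s - 3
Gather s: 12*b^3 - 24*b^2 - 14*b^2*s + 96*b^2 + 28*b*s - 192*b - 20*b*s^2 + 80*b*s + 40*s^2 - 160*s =12*b^3 + 72*b^2 - 192*b + s^2*(40 - 20*b) + s*(-14*b^2 + 108*b - 160)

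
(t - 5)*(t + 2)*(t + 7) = t^3 + 4*t^2 - 31*t - 70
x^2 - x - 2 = (x - 2)*(x + 1)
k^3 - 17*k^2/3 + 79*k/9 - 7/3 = (k - 3)*(k - 7/3)*(k - 1/3)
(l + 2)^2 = l^2 + 4*l + 4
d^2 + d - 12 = (d - 3)*(d + 4)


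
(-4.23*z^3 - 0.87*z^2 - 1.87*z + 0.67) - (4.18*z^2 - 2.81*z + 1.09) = -4.23*z^3 - 5.05*z^2 + 0.94*z - 0.42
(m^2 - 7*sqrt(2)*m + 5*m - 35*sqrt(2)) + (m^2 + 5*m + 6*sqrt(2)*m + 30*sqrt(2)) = 2*m^2 - sqrt(2)*m + 10*m - 5*sqrt(2)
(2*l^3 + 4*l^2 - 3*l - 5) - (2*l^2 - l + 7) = 2*l^3 + 2*l^2 - 2*l - 12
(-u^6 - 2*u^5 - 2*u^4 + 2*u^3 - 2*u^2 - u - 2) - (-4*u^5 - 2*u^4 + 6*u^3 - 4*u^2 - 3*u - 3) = -u^6 + 2*u^5 - 4*u^3 + 2*u^2 + 2*u + 1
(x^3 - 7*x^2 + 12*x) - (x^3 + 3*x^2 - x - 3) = -10*x^2 + 13*x + 3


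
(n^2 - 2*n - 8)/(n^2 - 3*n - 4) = (n + 2)/(n + 1)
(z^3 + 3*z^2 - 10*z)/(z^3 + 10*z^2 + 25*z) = (z - 2)/(z + 5)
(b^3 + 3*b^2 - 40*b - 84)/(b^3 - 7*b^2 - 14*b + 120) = (b^2 + 9*b + 14)/(b^2 - b - 20)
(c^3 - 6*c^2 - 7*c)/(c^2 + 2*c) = (c^2 - 6*c - 7)/(c + 2)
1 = 1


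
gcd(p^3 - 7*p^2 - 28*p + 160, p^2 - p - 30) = p + 5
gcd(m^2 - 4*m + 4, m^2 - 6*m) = 1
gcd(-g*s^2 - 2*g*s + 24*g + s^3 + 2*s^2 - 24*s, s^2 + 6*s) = s + 6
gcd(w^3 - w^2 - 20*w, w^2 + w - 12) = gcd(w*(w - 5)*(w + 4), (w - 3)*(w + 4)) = w + 4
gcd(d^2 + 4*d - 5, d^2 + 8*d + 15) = d + 5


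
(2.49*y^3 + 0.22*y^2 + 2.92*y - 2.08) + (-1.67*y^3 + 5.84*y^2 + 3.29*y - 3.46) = 0.82*y^3 + 6.06*y^2 + 6.21*y - 5.54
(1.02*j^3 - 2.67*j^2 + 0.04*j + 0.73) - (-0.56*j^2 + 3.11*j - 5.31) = 1.02*j^3 - 2.11*j^2 - 3.07*j + 6.04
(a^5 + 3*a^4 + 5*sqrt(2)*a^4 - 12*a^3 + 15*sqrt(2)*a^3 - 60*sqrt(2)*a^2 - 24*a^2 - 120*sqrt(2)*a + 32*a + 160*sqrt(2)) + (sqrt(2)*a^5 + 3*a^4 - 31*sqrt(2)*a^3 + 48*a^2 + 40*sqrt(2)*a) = a^5 + sqrt(2)*a^5 + 6*a^4 + 5*sqrt(2)*a^4 - 16*sqrt(2)*a^3 - 12*a^3 - 60*sqrt(2)*a^2 + 24*a^2 - 80*sqrt(2)*a + 32*a + 160*sqrt(2)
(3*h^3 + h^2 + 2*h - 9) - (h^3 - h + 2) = 2*h^3 + h^2 + 3*h - 11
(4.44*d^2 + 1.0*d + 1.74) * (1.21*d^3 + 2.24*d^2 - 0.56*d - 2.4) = 5.3724*d^5 + 11.1556*d^4 + 1.859*d^3 - 7.3184*d^2 - 3.3744*d - 4.176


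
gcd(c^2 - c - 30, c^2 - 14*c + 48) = c - 6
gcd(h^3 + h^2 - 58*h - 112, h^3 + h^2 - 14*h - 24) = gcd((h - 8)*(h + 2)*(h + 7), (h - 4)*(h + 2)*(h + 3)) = h + 2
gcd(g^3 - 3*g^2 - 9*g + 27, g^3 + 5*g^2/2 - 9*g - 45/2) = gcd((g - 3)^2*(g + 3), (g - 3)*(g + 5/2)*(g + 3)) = g^2 - 9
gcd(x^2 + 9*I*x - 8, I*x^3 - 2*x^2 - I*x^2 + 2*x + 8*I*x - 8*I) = 1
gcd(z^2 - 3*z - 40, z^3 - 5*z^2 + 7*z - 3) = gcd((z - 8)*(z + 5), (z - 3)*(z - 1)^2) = 1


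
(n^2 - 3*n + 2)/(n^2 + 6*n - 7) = (n - 2)/(n + 7)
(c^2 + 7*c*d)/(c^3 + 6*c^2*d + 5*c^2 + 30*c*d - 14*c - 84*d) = c*(c + 7*d)/(c^3 + 6*c^2*d + 5*c^2 + 30*c*d - 14*c - 84*d)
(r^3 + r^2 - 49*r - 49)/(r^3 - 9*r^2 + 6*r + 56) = (r^2 + 8*r + 7)/(r^2 - 2*r - 8)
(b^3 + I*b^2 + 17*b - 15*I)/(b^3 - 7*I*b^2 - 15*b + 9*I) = (b + 5*I)/(b - 3*I)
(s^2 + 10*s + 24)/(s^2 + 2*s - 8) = (s + 6)/(s - 2)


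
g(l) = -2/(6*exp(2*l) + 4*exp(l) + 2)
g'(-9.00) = 0.00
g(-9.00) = -1.00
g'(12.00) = 0.00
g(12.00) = 0.00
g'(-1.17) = 0.33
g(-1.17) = -0.52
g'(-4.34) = 0.03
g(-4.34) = -0.97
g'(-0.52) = 0.31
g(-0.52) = -0.31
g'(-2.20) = 0.19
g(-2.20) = -0.79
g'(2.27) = 0.01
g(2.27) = -0.00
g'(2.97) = 0.00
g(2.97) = -0.00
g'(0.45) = 0.13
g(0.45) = -0.09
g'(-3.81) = 0.04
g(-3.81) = -0.96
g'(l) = -2*(-12*exp(2*l) - 4*exp(l))/(6*exp(2*l) + 4*exp(l) + 2)^2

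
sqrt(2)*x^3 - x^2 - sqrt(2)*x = x*(x - sqrt(2))*(sqrt(2)*x + 1)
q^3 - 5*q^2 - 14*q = q*(q - 7)*(q + 2)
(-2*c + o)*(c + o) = -2*c^2 - c*o + o^2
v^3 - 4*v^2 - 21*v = v*(v - 7)*(v + 3)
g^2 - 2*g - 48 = (g - 8)*(g + 6)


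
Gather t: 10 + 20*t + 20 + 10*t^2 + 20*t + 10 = 10*t^2 + 40*t + 40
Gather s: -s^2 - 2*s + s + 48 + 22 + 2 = -s^2 - s + 72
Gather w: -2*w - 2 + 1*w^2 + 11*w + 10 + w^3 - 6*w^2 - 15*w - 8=w^3 - 5*w^2 - 6*w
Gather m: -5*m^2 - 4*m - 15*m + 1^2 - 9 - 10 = -5*m^2 - 19*m - 18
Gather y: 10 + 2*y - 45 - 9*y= -7*y - 35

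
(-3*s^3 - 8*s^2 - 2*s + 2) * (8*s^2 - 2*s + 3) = -24*s^5 - 58*s^4 - 9*s^3 - 4*s^2 - 10*s + 6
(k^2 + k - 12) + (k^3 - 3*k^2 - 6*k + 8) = k^3 - 2*k^2 - 5*k - 4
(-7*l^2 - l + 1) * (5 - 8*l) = 56*l^3 - 27*l^2 - 13*l + 5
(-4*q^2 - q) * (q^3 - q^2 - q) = -4*q^5 + 3*q^4 + 5*q^3 + q^2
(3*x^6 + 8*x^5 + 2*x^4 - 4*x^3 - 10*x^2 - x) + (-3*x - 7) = 3*x^6 + 8*x^5 + 2*x^4 - 4*x^3 - 10*x^2 - 4*x - 7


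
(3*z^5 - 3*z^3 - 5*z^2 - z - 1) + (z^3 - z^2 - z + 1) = 3*z^5 - 2*z^3 - 6*z^2 - 2*z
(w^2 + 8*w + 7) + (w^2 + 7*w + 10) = 2*w^2 + 15*w + 17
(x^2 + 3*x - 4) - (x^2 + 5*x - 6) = 2 - 2*x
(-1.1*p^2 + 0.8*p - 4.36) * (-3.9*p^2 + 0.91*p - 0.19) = 4.29*p^4 - 4.121*p^3 + 17.941*p^2 - 4.1196*p + 0.8284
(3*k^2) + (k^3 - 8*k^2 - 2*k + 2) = k^3 - 5*k^2 - 2*k + 2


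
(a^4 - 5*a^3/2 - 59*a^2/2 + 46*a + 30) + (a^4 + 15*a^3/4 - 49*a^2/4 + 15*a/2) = 2*a^4 + 5*a^3/4 - 167*a^2/4 + 107*a/2 + 30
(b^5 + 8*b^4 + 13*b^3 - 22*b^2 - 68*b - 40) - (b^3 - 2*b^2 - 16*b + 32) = b^5 + 8*b^4 + 12*b^3 - 20*b^2 - 52*b - 72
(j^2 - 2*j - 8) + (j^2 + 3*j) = 2*j^2 + j - 8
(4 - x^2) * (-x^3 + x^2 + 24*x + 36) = x^5 - x^4 - 28*x^3 - 32*x^2 + 96*x + 144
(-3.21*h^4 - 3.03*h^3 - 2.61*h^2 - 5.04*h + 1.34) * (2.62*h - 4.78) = -8.4102*h^5 + 7.4052*h^4 + 7.6452*h^3 - 0.729000000000001*h^2 + 27.602*h - 6.4052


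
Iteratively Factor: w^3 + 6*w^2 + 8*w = (w)*(w^2 + 6*w + 8) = w*(w + 4)*(w + 2)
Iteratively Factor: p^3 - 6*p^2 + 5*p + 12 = (p - 3)*(p^2 - 3*p - 4) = (p - 3)*(p + 1)*(p - 4)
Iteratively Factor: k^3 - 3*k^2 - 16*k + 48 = (k - 4)*(k^2 + k - 12) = (k - 4)*(k + 4)*(k - 3)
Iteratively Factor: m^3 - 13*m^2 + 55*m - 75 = (m - 5)*(m^2 - 8*m + 15) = (m - 5)^2*(m - 3)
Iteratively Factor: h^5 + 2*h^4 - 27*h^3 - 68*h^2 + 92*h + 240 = (h - 5)*(h^4 + 7*h^3 + 8*h^2 - 28*h - 48) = (h - 5)*(h + 4)*(h^3 + 3*h^2 - 4*h - 12) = (h - 5)*(h + 2)*(h + 4)*(h^2 + h - 6) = (h - 5)*(h - 2)*(h + 2)*(h + 4)*(h + 3)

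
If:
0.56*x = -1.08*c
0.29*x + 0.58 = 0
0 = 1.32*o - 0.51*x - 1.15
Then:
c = 1.04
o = 0.10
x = -2.00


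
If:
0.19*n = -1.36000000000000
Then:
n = -7.16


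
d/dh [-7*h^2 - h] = -14*h - 1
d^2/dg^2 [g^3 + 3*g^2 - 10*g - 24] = 6*g + 6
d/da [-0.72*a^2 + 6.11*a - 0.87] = 6.11 - 1.44*a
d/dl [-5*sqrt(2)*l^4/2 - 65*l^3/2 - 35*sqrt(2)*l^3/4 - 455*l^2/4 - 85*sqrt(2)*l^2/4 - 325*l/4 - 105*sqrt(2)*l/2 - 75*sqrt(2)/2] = -10*sqrt(2)*l^3 - 195*l^2/2 - 105*sqrt(2)*l^2/4 - 455*l/2 - 85*sqrt(2)*l/2 - 325/4 - 105*sqrt(2)/2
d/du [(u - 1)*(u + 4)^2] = (u + 4)*(3*u + 2)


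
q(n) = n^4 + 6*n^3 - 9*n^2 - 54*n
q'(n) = 4*n^3 + 18*n^2 - 18*n - 54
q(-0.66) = 30.18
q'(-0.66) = -35.43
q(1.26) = -67.81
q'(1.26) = -40.10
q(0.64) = -36.51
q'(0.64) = -57.10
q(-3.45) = -25.53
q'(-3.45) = 58.09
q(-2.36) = 29.47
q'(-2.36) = 36.16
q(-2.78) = 11.38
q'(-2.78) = 49.21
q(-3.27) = -15.11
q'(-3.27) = 57.47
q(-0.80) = 34.78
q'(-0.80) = -30.13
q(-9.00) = 1944.00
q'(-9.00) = -1350.00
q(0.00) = 0.00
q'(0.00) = -54.00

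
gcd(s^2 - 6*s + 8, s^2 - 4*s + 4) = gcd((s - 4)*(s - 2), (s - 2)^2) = s - 2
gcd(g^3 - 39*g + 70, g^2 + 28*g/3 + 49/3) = g + 7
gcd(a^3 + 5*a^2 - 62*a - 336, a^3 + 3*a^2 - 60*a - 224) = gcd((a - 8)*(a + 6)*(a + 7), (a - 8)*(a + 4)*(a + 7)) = a^2 - a - 56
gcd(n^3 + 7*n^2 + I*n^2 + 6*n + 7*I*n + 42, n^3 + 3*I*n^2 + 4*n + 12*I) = n^2 + I*n + 6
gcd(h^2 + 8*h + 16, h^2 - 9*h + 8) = 1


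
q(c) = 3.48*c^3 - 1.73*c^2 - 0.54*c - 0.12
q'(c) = 10.44*c^2 - 3.46*c - 0.54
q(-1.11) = -6.41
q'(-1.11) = 16.16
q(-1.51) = -15.23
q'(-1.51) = 28.49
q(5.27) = 458.33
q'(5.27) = 271.17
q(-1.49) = -14.67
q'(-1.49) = 27.79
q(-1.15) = -7.08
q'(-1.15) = 17.25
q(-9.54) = -3173.93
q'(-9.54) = 982.63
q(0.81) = 0.16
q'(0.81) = 3.51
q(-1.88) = -28.34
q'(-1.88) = 42.86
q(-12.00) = -6256.20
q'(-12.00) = 1544.34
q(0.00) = -0.12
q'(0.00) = -0.54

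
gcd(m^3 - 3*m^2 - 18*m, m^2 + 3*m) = m^2 + 3*m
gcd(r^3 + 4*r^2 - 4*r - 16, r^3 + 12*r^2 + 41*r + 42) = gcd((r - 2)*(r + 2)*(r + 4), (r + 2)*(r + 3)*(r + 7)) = r + 2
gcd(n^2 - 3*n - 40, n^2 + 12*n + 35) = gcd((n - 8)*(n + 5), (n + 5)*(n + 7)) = n + 5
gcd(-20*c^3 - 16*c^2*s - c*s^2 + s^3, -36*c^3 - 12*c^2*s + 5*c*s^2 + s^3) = 2*c + s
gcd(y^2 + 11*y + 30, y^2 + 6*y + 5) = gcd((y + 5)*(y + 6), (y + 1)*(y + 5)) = y + 5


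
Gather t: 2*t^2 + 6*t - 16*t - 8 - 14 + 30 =2*t^2 - 10*t + 8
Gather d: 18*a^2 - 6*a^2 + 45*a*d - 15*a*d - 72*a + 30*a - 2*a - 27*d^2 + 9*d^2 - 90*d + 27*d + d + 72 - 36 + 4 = 12*a^2 - 44*a - 18*d^2 + d*(30*a - 62) + 40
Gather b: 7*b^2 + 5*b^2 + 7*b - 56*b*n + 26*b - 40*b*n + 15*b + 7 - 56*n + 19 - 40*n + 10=12*b^2 + b*(48 - 96*n) - 96*n + 36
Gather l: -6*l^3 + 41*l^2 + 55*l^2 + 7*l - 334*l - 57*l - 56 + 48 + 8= -6*l^3 + 96*l^2 - 384*l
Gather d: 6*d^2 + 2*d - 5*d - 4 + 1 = 6*d^2 - 3*d - 3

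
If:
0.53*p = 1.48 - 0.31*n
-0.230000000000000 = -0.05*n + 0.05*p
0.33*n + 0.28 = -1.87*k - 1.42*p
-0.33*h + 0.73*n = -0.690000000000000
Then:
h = 12.41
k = -1.02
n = 4.66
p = 0.06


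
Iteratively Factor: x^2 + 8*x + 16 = (x + 4)*(x + 4)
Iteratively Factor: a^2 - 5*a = (a - 5)*(a)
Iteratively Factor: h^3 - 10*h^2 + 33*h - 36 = (h - 3)*(h^2 - 7*h + 12) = (h - 4)*(h - 3)*(h - 3)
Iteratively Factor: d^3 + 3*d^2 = (d + 3)*(d^2) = d*(d + 3)*(d)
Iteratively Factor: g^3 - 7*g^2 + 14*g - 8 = (g - 2)*(g^2 - 5*g + 4) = (g - 2)*(g - 1)*(g - 4)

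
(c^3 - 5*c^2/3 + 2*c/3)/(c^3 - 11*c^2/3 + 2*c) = (c - 1)/(c - 3)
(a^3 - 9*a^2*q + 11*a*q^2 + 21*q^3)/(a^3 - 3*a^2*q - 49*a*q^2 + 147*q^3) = (a + q)/(a + 7*q)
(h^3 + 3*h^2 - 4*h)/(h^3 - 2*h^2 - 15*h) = (-h^2 - 3*h + 4)/(-h^2 + 2*h + 15)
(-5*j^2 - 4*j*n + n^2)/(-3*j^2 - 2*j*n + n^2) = (5*j - n)/(3*j - n)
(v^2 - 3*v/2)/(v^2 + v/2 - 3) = v/(v + 2)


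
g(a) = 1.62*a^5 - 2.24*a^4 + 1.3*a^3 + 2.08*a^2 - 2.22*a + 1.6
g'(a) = 8.1*a^4 - 8.96*a^3 + 3.9*a^2 + 4.16*a - 2.22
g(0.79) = 1.41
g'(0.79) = 2.24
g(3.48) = 572.15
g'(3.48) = 869.84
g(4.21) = 1564.96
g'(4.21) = 1960.40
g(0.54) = 1.10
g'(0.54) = 0.44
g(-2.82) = -435.32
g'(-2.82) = 730.25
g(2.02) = 33.51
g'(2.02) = 83.11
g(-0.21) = 2.14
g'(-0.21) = -2.82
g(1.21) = 3.66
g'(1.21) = 10.01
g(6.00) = 10038.04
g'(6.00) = 8725.38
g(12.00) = 359180.08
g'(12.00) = 153088.02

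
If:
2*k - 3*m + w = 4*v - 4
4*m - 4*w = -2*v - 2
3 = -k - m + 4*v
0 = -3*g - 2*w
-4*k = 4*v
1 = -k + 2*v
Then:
No Solution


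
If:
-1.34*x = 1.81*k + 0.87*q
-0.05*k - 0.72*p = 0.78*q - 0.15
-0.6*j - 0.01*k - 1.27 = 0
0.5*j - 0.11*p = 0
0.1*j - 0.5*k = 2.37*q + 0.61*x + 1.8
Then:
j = -3.19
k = 64.10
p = -14.48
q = 9.45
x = -92.72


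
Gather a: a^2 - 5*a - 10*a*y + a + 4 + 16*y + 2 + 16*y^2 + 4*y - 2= a^2 + a*(-10*y - 4) + 16*y^2 + 20*y + 4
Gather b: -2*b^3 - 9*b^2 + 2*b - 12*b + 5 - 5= -2*b^3 - 9*b^2 - 10*b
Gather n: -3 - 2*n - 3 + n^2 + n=n^2 - n - 6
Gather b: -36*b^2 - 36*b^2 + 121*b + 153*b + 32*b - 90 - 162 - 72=-72*b^2 + 306*b - 324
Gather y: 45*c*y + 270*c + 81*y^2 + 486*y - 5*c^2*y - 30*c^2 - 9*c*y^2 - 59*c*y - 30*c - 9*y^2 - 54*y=-30*c^2 + 240*c + y^2*(72 - 9*c) + y*(-5*c^2 - 14*c + 432)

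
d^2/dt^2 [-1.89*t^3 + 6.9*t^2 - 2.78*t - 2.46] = 13.8 - 11.34*t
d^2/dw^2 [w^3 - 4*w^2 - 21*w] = 6*w - 8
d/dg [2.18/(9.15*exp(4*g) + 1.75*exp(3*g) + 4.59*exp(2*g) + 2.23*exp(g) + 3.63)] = (-79.788*exp(3*g) - 11.445*exp(2*g) - 20.0124*exp(g) - 4.8614)*exp(g)/(9.15*exp(4*g) + 1.75*exp(3*g) + 4.59*exp(2*g) + 2.23*exp(g) + 3.63)^2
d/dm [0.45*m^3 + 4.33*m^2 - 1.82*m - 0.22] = 1.35*m^2 + 8.66*m - 1.82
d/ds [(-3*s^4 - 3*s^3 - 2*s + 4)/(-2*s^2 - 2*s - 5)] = (12*s^5 + 24*s^4 + 72*s^3 + 41*s^2 + 16*s + 18)/(4*s^4 + 8*s^3 + 24*s^2 + 20*s + 25)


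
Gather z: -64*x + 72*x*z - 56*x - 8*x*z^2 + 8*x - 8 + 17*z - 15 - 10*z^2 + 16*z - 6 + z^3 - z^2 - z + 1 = -112*x + z^3 + z^2*(-8*x - 11) + z*(72*x + 32) - 28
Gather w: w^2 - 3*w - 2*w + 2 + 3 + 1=w^2 - 5*w + 6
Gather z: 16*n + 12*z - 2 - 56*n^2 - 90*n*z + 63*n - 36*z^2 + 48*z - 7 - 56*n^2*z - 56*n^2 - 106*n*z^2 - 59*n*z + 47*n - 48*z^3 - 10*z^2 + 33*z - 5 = -112*n^2 + 126*n - 48*z^3 + z^2*(-106*n - 46) + z*(-56*n^2 - 149*n + 93) - 14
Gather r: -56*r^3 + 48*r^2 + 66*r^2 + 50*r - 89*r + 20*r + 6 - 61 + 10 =-56*r^3 + 114*r^2 - 19*r - 45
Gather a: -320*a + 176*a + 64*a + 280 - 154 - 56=70 - 80*a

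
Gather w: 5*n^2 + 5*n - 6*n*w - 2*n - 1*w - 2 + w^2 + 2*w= 5*n^2 + 3*n + w^2 + w*(1 - 6*n) - 2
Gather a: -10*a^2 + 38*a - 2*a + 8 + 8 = -10*a^2 + 36*a + 16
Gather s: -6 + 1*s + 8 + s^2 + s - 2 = s^2 + 2*s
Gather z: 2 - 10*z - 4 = -10*z - 2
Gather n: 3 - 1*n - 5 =-n - 2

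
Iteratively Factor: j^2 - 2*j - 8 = (j - 4)*(j + 2)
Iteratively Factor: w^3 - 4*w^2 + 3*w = (w - 1)*(w^2 - 3*w) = (w - 3)*(w - 1)*(w)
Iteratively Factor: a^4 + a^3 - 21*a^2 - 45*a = (a + 3)*(a^3 - 2*a^2 - 15*a) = a*(a + 3)*(a^2 - 2*a - 15) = a*(a - 5)*(a + 3)*(a + 3)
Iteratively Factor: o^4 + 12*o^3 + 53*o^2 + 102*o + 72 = (o + 4)*(o^3 + 8*o^2 + 21*o + 18) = (o + 3)*(o + 4)*(o^2 + 5*o + 6) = (o + 3)^2*(o + 4)*(o + 2)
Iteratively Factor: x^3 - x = (x - 1)*(x^2 + x) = (x - 1)*(x + 1)*(x)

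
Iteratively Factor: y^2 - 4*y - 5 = (y - 5)*(y + 1)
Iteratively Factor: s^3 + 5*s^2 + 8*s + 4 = (s + 2)*(s^2 + 3*s + 2) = (s + 1)*(s + 2)*(s + 2)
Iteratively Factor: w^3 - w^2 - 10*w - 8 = (w - 4)*(w^2 + 3*w + 2) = (w - 4)*(w + 1)*(w + 2)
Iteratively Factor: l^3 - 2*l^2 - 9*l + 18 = (l + 3)*(l^2 - 5*l + 6) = (l - 3)*(l + 3)*(l - 2)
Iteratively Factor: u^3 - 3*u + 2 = (u - 1)*(u^2 + u - 2) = (u - 1)^2*(u + 2)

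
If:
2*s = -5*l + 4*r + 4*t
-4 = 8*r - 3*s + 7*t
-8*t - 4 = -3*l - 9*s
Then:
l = t/87 - 40/87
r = -63*t/116 - 8/29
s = 77*t/87 + 52/87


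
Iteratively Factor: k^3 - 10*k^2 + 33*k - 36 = (k - 3)*(k^2 - 7*k + 12) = (k - 4)*(k - 3)*(k - 3)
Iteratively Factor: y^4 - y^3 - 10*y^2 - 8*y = (y)*(y^3 - y^2 - 10*y - 8) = y*(y + 2)*(y^2 - 3*y - 4) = y*(y + 1)*(y + 2)*(y - 4)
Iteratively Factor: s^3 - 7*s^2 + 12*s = (s - 4)*(s^2 - 3*s) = s*(s - 4)*(s - 3)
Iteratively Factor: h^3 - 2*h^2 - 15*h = (h + 3)*(h^2 - 5*h) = h*(h + 3)*(h - 5)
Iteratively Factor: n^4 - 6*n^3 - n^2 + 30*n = (n)*(n^3 - 6*n^2 - n + 30) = n*(n - 5)*(n^2 - n - 6) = n*(n - 5)*(n - 3)*(n + 2)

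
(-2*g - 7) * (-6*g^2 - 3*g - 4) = 12*g^3 + 48*g^2 + 29*g + 28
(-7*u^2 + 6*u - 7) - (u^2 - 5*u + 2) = -8*u^2 + 11*u - 9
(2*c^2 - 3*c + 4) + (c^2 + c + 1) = 3*c^2 - 2*c + 5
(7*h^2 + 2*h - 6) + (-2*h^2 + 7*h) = 5*h^2 + 9*h - 6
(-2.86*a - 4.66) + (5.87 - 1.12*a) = 1.21 - 3.98*a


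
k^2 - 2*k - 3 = (k - 3)*(k + 1)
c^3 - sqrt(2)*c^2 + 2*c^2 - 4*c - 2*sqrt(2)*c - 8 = (c + 2)*(c - 2*sqrt(2))*(c + sqrt(2))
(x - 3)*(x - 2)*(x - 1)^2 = x^4 - 7*x^3 + 17*x^2 - 17*x + 6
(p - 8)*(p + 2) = p^2 - 6*p - 16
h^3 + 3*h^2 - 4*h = h*(h - 1)*(h + 4)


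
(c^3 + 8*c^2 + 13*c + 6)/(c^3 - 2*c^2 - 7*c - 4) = (c + 6)/(c - 4)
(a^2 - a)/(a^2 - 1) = a/(a + 1)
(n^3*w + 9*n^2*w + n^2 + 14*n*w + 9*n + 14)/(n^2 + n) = (n^3*w + 9*n^2*w + n^2 + 14*n*w + 9*n + 14)/(n*(n + 1))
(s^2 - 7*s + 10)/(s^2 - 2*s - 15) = (s - 2)/(s + 3)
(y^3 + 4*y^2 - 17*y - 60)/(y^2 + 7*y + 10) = (y^2 - y - 12)/(y + 2)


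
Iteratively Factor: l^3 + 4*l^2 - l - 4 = (l + 4)*(l^2 - 1) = (l + 1)*(l + 4)*(l - 1)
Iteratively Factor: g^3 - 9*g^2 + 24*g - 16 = (g - 1)*(g^2 - 8*g + 16) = (g - 4)*(g - 1)*(g - 4)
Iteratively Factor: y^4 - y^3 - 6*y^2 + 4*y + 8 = (y - 2)*(y^3 + y^2 - 4*y - 4) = (y - 2)*(y + 1)*(y^2 - 4) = (y - 2)*(y + 1)*(y + 2)*(y - 2)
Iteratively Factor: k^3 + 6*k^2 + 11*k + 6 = (k + 2)*(k^2 + 4*k + 3) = (k + 2)*(k + 3)*(k + 1)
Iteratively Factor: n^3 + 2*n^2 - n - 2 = (n + 1)*(n^2 + n - 2) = (n - 1)*(n + 1)*(n + 2)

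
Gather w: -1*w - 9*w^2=-9*w^2 - w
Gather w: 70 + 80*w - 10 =80*w + 60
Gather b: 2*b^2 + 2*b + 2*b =2*b^2 + 4*b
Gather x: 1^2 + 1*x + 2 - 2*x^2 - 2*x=-2*x^2 - x + 3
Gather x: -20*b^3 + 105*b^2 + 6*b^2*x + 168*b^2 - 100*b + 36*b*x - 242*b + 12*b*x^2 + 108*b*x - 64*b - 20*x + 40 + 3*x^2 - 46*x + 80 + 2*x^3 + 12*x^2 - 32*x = -20*b^3 + 273*b^2 - 406*b + 2*x^3 + x^2*(12*b + 15) + x*(6*b^2 + 144*b - 98) + 120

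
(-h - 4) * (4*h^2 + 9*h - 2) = -4*h^3 - 25*h^2 - 34*h + 8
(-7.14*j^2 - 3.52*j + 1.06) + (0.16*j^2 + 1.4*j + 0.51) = -6.98*j^2 - 2.12*j + 1.57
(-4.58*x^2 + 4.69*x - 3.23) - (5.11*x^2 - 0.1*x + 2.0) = -9.69*x^2 + 4.79*x - 5.23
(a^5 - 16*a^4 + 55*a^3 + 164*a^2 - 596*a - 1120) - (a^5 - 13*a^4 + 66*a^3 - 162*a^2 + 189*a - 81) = -3*a^4 - 11*a^3 + 326*a^2 - 785*a - 1039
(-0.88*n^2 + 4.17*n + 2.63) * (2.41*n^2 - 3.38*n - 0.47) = -2.1208*n^4 + 13.0241*n^3 - 7.3427*n^2 - 10.8493*n - 1.2361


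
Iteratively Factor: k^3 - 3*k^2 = (k)*(k^2 - 3*k) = k^2*(k - 3)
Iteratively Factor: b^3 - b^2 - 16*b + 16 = (b + 4)*(b^2 - 5*b + 4) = (b - 4)*(b + 4)*(b - 1)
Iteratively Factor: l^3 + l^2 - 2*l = (l)*(l^2 + l - 2) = l*(l - 1)*(l + 2)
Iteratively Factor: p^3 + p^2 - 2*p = (p)*(p^2 + p - 2) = p*(p + 2)*(p - 1)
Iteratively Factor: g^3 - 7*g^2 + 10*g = (g - 5)*(g^2 - 2*g) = (g - 5)*(g - 2)*(g)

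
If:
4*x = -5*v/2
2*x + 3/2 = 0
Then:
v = 6/5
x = -3/4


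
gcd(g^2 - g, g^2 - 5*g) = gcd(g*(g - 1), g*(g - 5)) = g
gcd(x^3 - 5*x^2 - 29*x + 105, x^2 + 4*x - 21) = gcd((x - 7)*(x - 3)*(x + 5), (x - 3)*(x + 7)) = x - 3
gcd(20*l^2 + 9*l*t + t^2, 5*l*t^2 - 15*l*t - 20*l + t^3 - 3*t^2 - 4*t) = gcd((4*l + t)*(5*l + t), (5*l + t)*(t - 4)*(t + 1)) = 5*l + t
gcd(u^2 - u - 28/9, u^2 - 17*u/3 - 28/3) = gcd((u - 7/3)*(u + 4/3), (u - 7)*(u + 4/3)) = u + 4/3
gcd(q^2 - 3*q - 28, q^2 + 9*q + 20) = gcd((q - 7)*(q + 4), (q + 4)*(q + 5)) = q + 4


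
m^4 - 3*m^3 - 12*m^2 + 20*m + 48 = (m - 4)*(m - 3)*(m + 2)^2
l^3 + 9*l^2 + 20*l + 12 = (l + 1)*(l + 2)*(l + 6)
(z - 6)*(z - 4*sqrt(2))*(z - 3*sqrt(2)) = z^3 - 7*sqrt(2)*z^2 - 6*z^2 + 24*z + 42*sqrt(2)*z - 144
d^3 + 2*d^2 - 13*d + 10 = (d - 2)*(d - 1)*(d + 5)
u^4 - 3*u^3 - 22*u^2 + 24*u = u*(u - 6)*(u - 1)*(u + 4)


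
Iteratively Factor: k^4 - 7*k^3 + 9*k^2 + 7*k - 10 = (k + 1)*(k^3 - 8*k^2 + 17*k - 10) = (k - 1)*(k + 1)*(k^2 - 7*k + 10) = (k - 5)*(k - 1)*(k + 1)*(k - 2)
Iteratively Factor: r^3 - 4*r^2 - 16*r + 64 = (r + 4)*(r^2 - 8*r + 16) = (r - 4)*(r + 4)*(r - 4)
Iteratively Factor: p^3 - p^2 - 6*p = (p - 3)*(p^2 + 2*p) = (p - 3)*(p + 2)*(p)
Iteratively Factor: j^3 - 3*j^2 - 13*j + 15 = (j + 3)*(j^2 - 6*j + 5) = (j - 5)*(j + 3)*(j - 1)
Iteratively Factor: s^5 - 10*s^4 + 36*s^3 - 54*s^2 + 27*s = (s)*(s^4 - 10*s^3 + 36*s^2 - 54*s + 27) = s*(s - 3)*(s^3 - 7*s^2 + 15*s - 9) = s*(s - 3)*(s - 1)*(s^2 - 6*s + 9) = s*(s - 3)^2*(s - 1)*(s - 3)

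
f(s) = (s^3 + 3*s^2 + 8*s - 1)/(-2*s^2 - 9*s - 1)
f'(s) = (4*s + 9)*(s^3 + 3*s^2 + 8*s - 1)/(-2*s^2 - 9*s - 1)^2 + (3*s^2 + 6*s + 8)/(-2*s^2 - 9*s - 1) = (-2*s^4 - 18*s^3 - 14*s^2 - 10*s - 17)/(4*s^4 + 36*s^3 + 85*s^2 + 18*s + 1)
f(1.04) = -0.93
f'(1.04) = -0.42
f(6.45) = -3.12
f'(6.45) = -0.44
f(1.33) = -1.05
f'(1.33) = -0.38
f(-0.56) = -1.38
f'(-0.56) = -1.10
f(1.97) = -1.29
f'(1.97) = -0.37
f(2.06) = -1.32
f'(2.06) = -0.37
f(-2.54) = -2.05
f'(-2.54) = 1.62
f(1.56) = -1.13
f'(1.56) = -0.37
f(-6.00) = 8.26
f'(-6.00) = 2.31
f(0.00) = 1.00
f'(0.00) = -17.00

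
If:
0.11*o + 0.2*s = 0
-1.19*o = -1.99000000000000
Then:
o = 1.67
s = -0.92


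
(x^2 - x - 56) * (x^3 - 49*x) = x^5 - x^4 - 105*x^3 + 49*x^2 + 2744*x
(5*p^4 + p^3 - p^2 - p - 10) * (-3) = -15*p^4 - 3*p^3 + 3*p^2 + 3*p + 30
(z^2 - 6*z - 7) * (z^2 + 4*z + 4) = z^4 - 2*z^3 - 27*z^2 - 52*z - 28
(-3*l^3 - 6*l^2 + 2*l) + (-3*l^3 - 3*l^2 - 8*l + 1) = -6*l^3 - 9*l^2 - 6*l + 1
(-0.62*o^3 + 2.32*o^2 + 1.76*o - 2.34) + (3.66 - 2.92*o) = -0.62*o^3 + 2.32*o^2 - 1.16*o + 1.32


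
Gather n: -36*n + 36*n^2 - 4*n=36*n^2 - 40*n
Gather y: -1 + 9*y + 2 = 9*y + 1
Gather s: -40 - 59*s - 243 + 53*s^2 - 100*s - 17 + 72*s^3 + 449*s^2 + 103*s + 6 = 72*s^3 + 502*s^2 - 56*s - 294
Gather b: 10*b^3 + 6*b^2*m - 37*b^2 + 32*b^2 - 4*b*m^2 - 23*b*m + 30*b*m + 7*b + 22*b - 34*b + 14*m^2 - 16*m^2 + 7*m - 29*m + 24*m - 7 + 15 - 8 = 10*b^3 + b^2*(6*m - 5) + b*(-4*m^2 + 7*m - 5) - 2*m^2 + 2*m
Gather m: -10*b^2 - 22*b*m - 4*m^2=-10*b^2 - 22*b*m - 4*m^2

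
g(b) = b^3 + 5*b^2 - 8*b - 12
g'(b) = 3*b^2 + 10*b - 8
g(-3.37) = 33.47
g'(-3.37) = -7.63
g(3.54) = 66.70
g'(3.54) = 64.99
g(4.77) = 172.14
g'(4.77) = 107.96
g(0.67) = -14.81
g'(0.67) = 0.05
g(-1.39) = 6.09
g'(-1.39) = -16.10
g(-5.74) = 9.54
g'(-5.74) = 33.44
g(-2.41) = 22.32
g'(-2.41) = -14.68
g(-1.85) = 13.58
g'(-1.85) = -16.23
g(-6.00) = 0.00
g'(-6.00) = 40.00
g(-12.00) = -924.00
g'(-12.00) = 304.00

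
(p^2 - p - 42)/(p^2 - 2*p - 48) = (p - 7)/(p - 8)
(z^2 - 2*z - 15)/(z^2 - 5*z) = (z + 3)/z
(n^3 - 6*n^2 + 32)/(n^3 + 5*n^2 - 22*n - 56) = (n - 4)/(n + 7)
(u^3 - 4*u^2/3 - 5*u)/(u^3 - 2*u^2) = (u^2 - 4*u/3 - 5)/(u*(u - 2))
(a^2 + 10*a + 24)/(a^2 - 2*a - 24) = (a + 6)/(a - 6)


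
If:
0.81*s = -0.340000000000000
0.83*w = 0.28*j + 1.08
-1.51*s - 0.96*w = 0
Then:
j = -1.90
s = -0.42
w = 0.66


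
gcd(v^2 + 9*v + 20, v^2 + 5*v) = v + 5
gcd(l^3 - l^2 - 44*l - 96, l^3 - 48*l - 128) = l^2 - 4*l - 32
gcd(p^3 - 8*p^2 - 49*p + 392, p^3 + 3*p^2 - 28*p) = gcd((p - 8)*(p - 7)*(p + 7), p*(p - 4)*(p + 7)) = p + 7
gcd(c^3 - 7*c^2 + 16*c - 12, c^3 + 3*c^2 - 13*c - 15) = c - 3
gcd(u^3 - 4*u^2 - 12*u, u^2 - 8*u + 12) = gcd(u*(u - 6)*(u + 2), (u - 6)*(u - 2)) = u - 6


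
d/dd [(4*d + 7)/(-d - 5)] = -13/(d + 5)^2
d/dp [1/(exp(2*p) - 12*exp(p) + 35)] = 2*(6 - exp(p))*exp(p)/(exp(2*p) - 12*exp(p) + 35)^2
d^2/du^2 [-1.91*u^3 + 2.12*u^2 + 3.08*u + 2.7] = 4.24 - 11.46*u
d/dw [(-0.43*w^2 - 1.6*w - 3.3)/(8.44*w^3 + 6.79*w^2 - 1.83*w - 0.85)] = (3.6292*w^4 + 27.008*w^3 + 95.2069*w^2 + 45.545*w - 4.679)/(71.2336*w^6 + 114.6152*w^5 + 15.2137*w^4 - 39.1994*w^3 - 8.1941*w^2 + 3.111*w + 0.7225)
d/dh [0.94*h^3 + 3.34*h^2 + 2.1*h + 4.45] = 2.82*h^2 + 6.68*h + 2.1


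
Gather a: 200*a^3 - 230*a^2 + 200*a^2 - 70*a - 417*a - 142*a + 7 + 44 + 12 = 200*a^3 - 30*a^2 - 629*a + 63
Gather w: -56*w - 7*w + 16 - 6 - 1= 9 - 63*w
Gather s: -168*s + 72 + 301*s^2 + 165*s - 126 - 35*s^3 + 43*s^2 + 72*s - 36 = -35*s^3 + 344*s^2 + 69*s - 90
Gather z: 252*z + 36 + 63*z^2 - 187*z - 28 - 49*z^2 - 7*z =14*z^2 + 58*z + 8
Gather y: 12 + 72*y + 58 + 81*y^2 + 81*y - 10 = 81*y^2 + 153*y + 60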